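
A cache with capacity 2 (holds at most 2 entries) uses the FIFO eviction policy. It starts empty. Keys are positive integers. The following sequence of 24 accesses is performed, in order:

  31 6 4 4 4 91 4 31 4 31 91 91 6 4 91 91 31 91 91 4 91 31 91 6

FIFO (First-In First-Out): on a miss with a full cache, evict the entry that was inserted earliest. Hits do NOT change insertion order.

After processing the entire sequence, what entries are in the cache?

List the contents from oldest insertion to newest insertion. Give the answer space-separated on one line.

FIFO simulation (capacity=2):
  1. access 31: MISS. Cache (old->new): [31]
  2. access 6: MISS. Cache (old->new): [31 6]
  3. access 4: MISS, evict 31. Cache (old->new): [6 4]
  4. access 4: HIT. Cache (old->new): [6 4]
  5. access 4: HIT. Cache (old->new): [6 4]
  6. access 91: MISS, evict 6. Cache (old->new): [4 91]
  7. access 4: HIT. Cache (old->new): [4 91]
  8. access 31: MISS, evict 4. Cache (old->new): [91 31]
  9. access 4: MISS, evict 91. Cache (old->new): [31 4]
  10. access 31: HIT. Cache (old->new): [31 4]
  11. access 91: MISS, evict 31. Cache (old->new): [4 91]
  12. access 91: HIT. Cache (old->new): [4 91]
  13. access 6: MISS, evict 4. Cache (old->new): [91 6]
  14. access 4: MISS, evict 91. Cache (old->new): [6 4]
  15. access 91: MISS, evict 6. Cache (old->new): [4 91]
  16. access 91: HIT. Cache (old->new): [4 91]
  17. access 31: MISS, evict 4. Cache (old->new): [91 31]
  18. access 91: HIT. Cache (old->new): [91 31]
  19. access 91: HIT. Cache (old->new): [91 31]
  20. access 4: MISS, evict 91. Cache (old->new): [31 4]
  21. access 91: MISS, evict 31. Cache (old->new): [4 91]
  22. access 31: MISS, evict 4. Cache (old->new): [91 31]
  23. access 91: HIT. Cache (old->new): [91 31]
  24. access 6: MISS, evict 91. Cache (old->new): [31 6]
Total: 9 hits, 15 misses, 13 evictions

Answer: 31 6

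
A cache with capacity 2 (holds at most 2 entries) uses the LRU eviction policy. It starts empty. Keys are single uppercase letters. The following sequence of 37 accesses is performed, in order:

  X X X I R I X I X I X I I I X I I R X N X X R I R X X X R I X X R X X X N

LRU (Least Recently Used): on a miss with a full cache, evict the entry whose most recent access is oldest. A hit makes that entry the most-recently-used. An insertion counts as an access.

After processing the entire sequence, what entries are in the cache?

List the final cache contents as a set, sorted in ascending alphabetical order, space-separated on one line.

LRU simulation (capacity=2):
  1. access X: MISS. Cache (LRU->MRU): [X]
  2. access X: HIT. Cache (LRU->MRU): [X]
  3. access X: HIT. Cache (LRU->MRU): [X]
  4. access I: MISS. Cache (LRU->MRU): [X I]
  5. access R: MISS, evict X. Cache (LRU->MRU): [I R]
  6. access I: HIT. Cache (LRU->MRU): [R I]
  7. access X: MISS, evict R. Cache (LRU->MRU): [I X]
  8. access I: HIT. Cache (LRU->MRU): [X I]
  9. access X: HIT. Cache (LRU->MRU): [I X]
  10. access I: HIT. Cache (LRU->MRU): [X I]
  11. access X: HIT. Cache (LRU->MRU): [I X]
  12. access I: HIT. Cache (LRU->MRU): [X I]
  13. access I: HIT. Cache (LRU->MRU): [X I]
  14. access I: HIT. Cache (LRU->MRU): [X I]
  15. access X: HIT. Cache (LRU->MRU): [I X]
  16. access I: HIT. Cache (LRU->MRU): [X I]
  17. access I: HIT. Cache (LRU->MRU): [X I]
  18. access R: MISS, evict X. Cache (LRU->MRU): [I R]
  19. access X: MISS, evict I. Cache (LRU->MRU): [R X]
  20. access N: MISS, evict R. Cache (LRU->MRU): [X N]
  21. access X: HIT. Cache (LRU->MRU): [N X]
  22. access X: HIT. Cache (LRU->MRU): [N X]
  23. access R: MISS, evict N. Cache (LRU->MRU): [X R]
  24. access I: MISS, evict X. Cache (LRU->MRU): [R I]
  25. access R: HIT. Cache (LRU->MRU): [I R]
  26. access X: MISS, evict I. Cache (LRU->MRU): [R X]
  27. access X: HIT. Cache (LRU->MRU): [R X]
  28. access X: HIT. Cache (LRU->MRU): [R X]
  29. access R: HIT. Cache (LRU->MRU): [X R]
  30. access I: MISS, evict X. Cache (LRU->MRU): [R I]
  31. access X: MISS, evict R. Cache (LRU->MRU): [I X]
  32. access X: HIT. Cache (LRU->MRU): [I X]
  33. access R: MISS, evict I. Cache (LRU->MRU): [X R]
  34. access X: HIT. Cache (LRU->MRU): [R X]
  35. access X: HIT. Cache (LRU->MRU): [R X]
  36. access X: HIT. Cache (LRU->MRU): [R X]
  37. access N: MISS, evict R. Cache (LRU->MRU): [X N]
Total: 23 hits, 14 misses, 12 evictions

Answer: N X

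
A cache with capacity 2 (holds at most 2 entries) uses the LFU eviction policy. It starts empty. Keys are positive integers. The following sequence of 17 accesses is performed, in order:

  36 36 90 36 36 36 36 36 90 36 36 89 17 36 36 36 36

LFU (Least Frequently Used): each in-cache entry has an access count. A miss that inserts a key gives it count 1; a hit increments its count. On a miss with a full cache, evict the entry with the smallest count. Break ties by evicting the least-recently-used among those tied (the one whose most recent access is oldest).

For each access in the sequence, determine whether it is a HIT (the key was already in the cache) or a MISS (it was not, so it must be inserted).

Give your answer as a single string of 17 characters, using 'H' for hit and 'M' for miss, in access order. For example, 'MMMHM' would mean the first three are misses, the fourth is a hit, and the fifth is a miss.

Answer: MHMHHHHHHHHMMHHHH

Derivation:
LFU simulation (capacity=2):
  1. access 36: MISS. Cache: [36(c=1)]
  2. access 36: HIT, count now 2. Cache: [36(c=2)]
  3. access 90: MISS. Cache: [90(c=1) 36(c=2)]
  4. access 36: HIT, count now 3. Cache: [90(c=1) 36(c=3)]
  5. access 36: HIT, count now 4. Cache: [90(c=1) 36(c=4)]
  6. access 36: HIT, count now 5. Cache: [90(c=1) 36(c=5)]
  7. access 36: HIT, count now 6. Cache: [90(c=1) 36(c=6)]
  8. access 36: HIT, count now 7. Cache: [90(c=1) 36(c=7)]
  9. access 90: HIT, count now 2. Cache: [90(c=2) 36(c=7)]
  10. access 36: HIT, count now 8. Cache: [90(c=2) 36(c=8)]
  11. access 36: HIT, count now 9. Cache: [90(c=2) 36(c=9)]
  12. access 89: MISS, evict 90(c=2). Cache: [89(c=1) 36(c=9)]
  13. access 17: MISS, evict 89(c=1). Cache: [17(c=1) 36(c=9)]
  14. access 36: HIT, count now 10. Cache: [17(c=1) 36(c=10)]
  15. access 36: HIT, count now 11. Cache: [17(c=1) 36(c=11)]
  16. access 36: HIT, count now 12. Cache: [17(c=1) 36(c=12)]
  17. access 36: HIT, count now 13. Cache: [17(c=1) 36(c=13)]
Total: 13 hits, 4 misses, 2 evictions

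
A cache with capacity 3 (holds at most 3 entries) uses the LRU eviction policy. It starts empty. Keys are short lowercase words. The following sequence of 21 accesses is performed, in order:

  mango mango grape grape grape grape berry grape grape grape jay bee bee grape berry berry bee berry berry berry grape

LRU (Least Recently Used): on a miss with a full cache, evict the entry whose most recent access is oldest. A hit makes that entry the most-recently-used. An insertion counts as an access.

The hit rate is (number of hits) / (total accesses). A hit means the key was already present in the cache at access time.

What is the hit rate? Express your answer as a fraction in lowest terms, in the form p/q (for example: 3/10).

Answer: 5/7

Derivation:
LRU simulation (capacity=3):
  1. access mango: MISS. Cache (LRU->MRU): [mango]
  2. access mango: HIT. Cache (LRU->MRU): [mango]
  3. access grape: MISS. Cache (LRU->MRU): [mango grape]
  4. access grape: HIT. Cache (LRU->MRU): [mango grape]
  5. access grape: HIT. Cache (LRU->MRU): [mango grape]
  6. access grape: HIT. Cache (LRU->MRU): [mango grape]
  7. access berry: MISS. Cache (LRU->MRU): [mango grape berry]
  8. access grape: HIT. Cache (LRU->MRU): [mango berry grape]
  9. access grape: HIT. Cache (LRU->MRU): [mango berry grape]
  10. access grape: HIT. Cache (LRU->MRU): [mango berry grape]
  11. access jay: MISS, evict mango. Cache (LRU->MRU): [berry grape jay]
  12. access bee: MISS, evict berry. Cache (LRU->MRU): [grape jay bee]
  13. access bee: HIT. Cache (LRU->MRU): [grape jay bee]
  14. access grape: HIT. Cache (LRU->MRU): [jay bee grape]
  15. access berry: MISS, evict jay. Cache (LRU->MRU): [bee grape berry]
  16. access berry: HIT. Cache (LRU->MRU): [bee grape berry]
  17. access bee: HIT. Cache (LRU->MRU): [grape berry bee]
  18. access berry: HIT. Cache (LRU->MRU): [grape bee berry]
  19. access berry: HIT. Cache (LRU->MRU): [grape bee berry]
  20. access berry: HIT. Cache (LRU->MRU): [grape bee berry]
  21. access grape: HIT. Cache (LRU->MRU): [bee berry grape]
Total: 15 hits, 6 misses, 3 evictions

Hit rate = 15/21 = 5/7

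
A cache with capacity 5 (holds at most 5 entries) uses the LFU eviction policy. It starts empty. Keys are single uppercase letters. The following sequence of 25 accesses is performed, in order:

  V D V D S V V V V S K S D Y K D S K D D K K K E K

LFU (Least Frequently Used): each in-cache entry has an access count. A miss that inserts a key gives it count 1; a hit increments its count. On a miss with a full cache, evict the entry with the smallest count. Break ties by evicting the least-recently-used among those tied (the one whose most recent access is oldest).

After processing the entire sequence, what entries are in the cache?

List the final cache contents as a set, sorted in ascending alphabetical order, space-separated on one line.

Answer: D E K S V

Derivation:
LFU simulation (capacity=5):
  1. access V: MISS. Cache: [V(c=1)]
  2. access D: MISS. Cache: [V(c=1) D(c=1)]
  3. access V: HIT, count now 2. Cache: [D(c=1) V(c=2)]
  4. access D: HIT, count now 2. Cache: [V(c=2) D(c=2)]
  5. access S: MISS. Cache: [S(c=1) V(c=2) D(c=2)]
  6. access V: HIT, count now 3. Cache: [S(c=1) D(c=2) V(c=3)]
  7. access V: HIT, count now 4. Cache: [S(c=1) D(c=2) V(c=4)]
  8. access V: HIT, count now 5. Cache: [S(c=1) D(c=2) V(c=5)]
  9. access V: HIT, count now 6. Cache: [S(c=1) D(c=2) V(c=6)]
  10. access S: HIT, count now 2. Cache: [D(c=2) S(c=2) V(c=6)]
  11. access K: MISS. Cache: [K(c=1) D(c=2) S(c=2) V(c=6)]
  12. access S: HIT, count now 3. Cache: [K(c=1) D(c=2) S(c=3) V(c=6)]
  13. access D: HIT, count now 3. Cache: [K(c=1) S(c=3) D(c=3) V(c=6)]
  14. access Y: MISS. Cache: [K(c=1) Y(c=1) S(c=3) D(c=3) V(c=6)]
  15. access K: HIT, count now 2. Cache: [Y(c=1) K(c=2) S(c=3) D(c=3) V(c=6)]
  16. access D: HIT, count now 4. Cache: [Y(c=1) K(c=2) S(c=3) D(c=4) V(c=6)]
  17. access S: HIT, count now 4. Cache: [Y(c=1) K(c=2) D(c=4) S(c=4) V(c=6)]
  18. access K: HIT, count now 3. Cache: [Y(c=1) K(c=3) D(c=4) S(c=4) V(c=6)]
  19. access D: HIT, count now 5. Cache: [Y(c=1) K(c=3) S(c=4) D(c=5) V(c=6)]
  20. access D: HIT, count now 6. Cache: [Y(c=1) K(c=3) S(c=4) V(c=6) D(c=6)]
  21. access K: HIT, count now 4. Cache: [Y(c=1) S(c=4) K(c=4) V(c=6) D(c=6)]
  22. access K: HIT, count now 5. Cache: [Y(c=1) S(c=4) K(c=5) V(c=6) D(c=6)]
  23. access K: HIT, count now 6. Cache: [Y(c=1) S(c=4) V(c=6) D(c=6) K(c=6)]
  24. access E: MISS, evict Y(c=1). Cache: [E(c=1) S(c=4) V(c=6) D(c=6) K(c=6)]
  25. access K: HIT, count now 7. Cache: [E(c=1) S(c=4) V(c=6) D(c=6) K(c=7)]
Total: 19 hits, 6 misses, 1 evictions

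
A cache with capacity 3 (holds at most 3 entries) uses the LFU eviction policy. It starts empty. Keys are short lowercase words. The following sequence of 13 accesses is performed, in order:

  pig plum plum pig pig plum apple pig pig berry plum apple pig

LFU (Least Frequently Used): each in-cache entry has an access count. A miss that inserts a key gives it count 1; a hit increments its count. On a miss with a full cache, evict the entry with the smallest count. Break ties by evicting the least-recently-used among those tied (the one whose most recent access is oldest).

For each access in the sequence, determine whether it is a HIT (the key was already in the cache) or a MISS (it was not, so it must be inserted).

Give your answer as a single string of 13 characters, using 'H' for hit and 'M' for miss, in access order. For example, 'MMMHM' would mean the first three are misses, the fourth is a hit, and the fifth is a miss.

Answer: MMHHHHMHHMHMH

Derivation:
LFU simulation (capacity=3):
  1. access pig: MISS. Cache: [pig(c=1)]
  2. access plum: MISS. Cache: [pig(c=1) plum(c=1)]
  3. access plum: HIT, count now 2. Cache: [pig(c=1) plum(c=2)]
  4. access pig: HIT, count now 2. Cache: [plum(c=2) pig(c=2)]
  5. access pig: HIT, count now 3. Cache: [plum(c=2) pig(c=3)]
  6. access plum: HIT, count now 3. Cache: [pig(c=3) plum(c=3)]
  7. access apple: MISS. Cache: [apple(c=1) pig(c=3) plum(c=3)]
  8. access pig: HIT, count now 4. Cache: [apple(c=1) plum(c=3) pig(c=4)]
  9. access pig: HIT, count now 5. Cache: [apple(c=1) plum(c=3) pig(c=5)]
  10. access berry: MISS, evict apple(c=1). Cache: [berry(c=1) plum(c=3) pig(c=5)]
  11. access plum: HIT, count now 4. Cache: [berry(c=1) plum(c=4) pig(c=5)]
  12. access apple: MISS, evict berry(c=1). Cache: [apple(c=1) plum(c=4) pig(c=5)]
  13. access pig: HIT, count now 6. Cache: [apple(c=1) plum(c=4) pig(c=6)]
Total: 8 hits, 5 misses, 2 evictions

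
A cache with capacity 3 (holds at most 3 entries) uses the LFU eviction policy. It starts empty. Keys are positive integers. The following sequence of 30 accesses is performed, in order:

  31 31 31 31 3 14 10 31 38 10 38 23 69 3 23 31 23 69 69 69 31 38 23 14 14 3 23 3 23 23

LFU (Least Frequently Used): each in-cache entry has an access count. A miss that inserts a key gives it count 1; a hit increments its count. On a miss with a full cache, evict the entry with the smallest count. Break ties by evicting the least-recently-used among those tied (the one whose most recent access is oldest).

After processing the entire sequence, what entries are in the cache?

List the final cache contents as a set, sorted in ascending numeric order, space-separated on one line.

LFU simulation (capacity=3):
  1. access 31: MISS. Cache: [31(c=1)]
  2. access 31: HIT, count now 2. Cache: [31(c=2)]
  3. access 31: HIT, count now 3. Cache: [31(c=3)]
  4. access 31: HIT, count now 4. Cache: [31(c=4)]
  5. access 3: MISS. Cache: [3(c=1) 31(c=4)]
  6. access 14: MISS. Cache: [3(c=1) 14(c=1) 31(c=4)]
  7. access 10: MISS, evict 3(c=1). Cache: [14(c=1) 10(c=1) 31(c=4)]
  8. access 31: HIT, count now 5. Cache: [14(c=1) 10(c=1) 31(c=5)]
  9. access 38: MISS, evict 14(c=1). Cache: [10(c=1) 38(c=1) 31(c=5)]
  10. access 10: HIT, count now 2. Cache: [38(c=1) 10(c=2) 31(c=5)]
  11. access 38: HIT, count now 2. Cache: [10(c=2) 38(c=2) 31(c=5)]
  12. access 23: MISS, evict 10(c=2). Cache: [23(c=1) 38(c=2) 31(c=5)]
  13. access 69: MISS, evict 23(c=1). Cache: [69(c=1) 38(c=2) 31(c=5)]
  14. access 3: MISS, evict 69(c=1). Cache: [3(c=1) 38(c=2) 31(c=5)]
  15. access 23: MISS, evict 3(c=1). Cache: [23(c=1) 38(c=2) 31(c=5)]
  16. access 31: HIT, count now 6. Cache: [23(c=1) 38(c=2) 31(c=6)]
  17. access 23: HIT, count now 2. Cache: [38(c=2) 23(c=2) 31(c=6)]
  18. access 69: MISS, evict 38(c=2). Cache: [69(c=1) 23(c=2) 31(c=6)]
  19. access 69: HIT, count now 2. Cache: [23(c=2) 69(c=2) 31(c=6)]
  20. access 69: HIT, count now 3. Cache: [23(c=2) 69(c=3) 31(c=6)]
  21. access 31: HIT, count now 7. Cache: [23(c=2) 69(c=3) 31(c=7)]
  22. access 38: MISS, evict 23(c=2). Cache: [38(c=1) 69(c=3) 31(c=7)]
  23. access 23: MISS, evict 38(c=1). Cache: [23(c=1) 69(c=3) 31(c=7)]
  24. access 14: MISS, evict 23(c=1). Cache: [14(c=1) 69(c=3) 31(c=7)]
  25. access 14: HIT, count now 2. Cache: [14(c=2) 69(c=3) 31(c=7)]
  26. access 3: MISS, evict 14(c=2). Cache: [3(c=1) 69(c=3) 31(c=7)]
  27. access 23: MISS, evict 3(c=1). Cache: [23(c=1) 69(c=3) 31(c=7)]
  28. access 3: MISS, evict 23(c=1). Cache: [3(c=1) 69(c=3) 31(c=7)]
  29. access 23: MISS, evict 3(c=1). Cache: [23(c=1) 69(c=3) 31(c=7)]
  30. access 23: HIT, count now 2. Cache: [23(c=2) 69(c=3) 31(c=7)]
Total: 13 hits, 17 misses, 14 evictions

Answer: 23 31 69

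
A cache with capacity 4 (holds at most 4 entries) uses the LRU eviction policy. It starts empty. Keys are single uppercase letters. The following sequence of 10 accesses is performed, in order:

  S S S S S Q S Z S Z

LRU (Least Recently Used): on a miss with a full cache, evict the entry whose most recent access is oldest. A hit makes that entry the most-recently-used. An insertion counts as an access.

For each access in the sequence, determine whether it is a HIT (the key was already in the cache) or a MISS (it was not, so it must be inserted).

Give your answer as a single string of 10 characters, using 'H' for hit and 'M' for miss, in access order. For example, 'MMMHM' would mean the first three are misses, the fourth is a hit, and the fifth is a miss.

LRU simulation (capacity=4):
  1. access S: MISS. Cache (LRU->MRU): [S]
  2. access S: HIT. Cache (LRU->MRU): [S]
  3. access S: HIT. Cache (LRU->MRU): [S]
  4. access S: HIT. Cache (LRU->MRU): [S]
  5. access S: HIT. Cache (LRU->MRU): [S]
  6. access Q: MISS. Cache (LRU->MRU): [S Q]
  7. access S: HIT. Cache (LRU->MRU): [Q S]
  8. access Z: MISS. Cache (LRU->MRU): [Q S Z]
  9. access S: HIT. Cache (LRU->MRU): [Q Z S]
  10. access Z: HIT. Cache (LRU->MRU): [Q S Z]
Total: 7 hits, 3 misses, 0 evictions

Answer: MHHHHMHMHH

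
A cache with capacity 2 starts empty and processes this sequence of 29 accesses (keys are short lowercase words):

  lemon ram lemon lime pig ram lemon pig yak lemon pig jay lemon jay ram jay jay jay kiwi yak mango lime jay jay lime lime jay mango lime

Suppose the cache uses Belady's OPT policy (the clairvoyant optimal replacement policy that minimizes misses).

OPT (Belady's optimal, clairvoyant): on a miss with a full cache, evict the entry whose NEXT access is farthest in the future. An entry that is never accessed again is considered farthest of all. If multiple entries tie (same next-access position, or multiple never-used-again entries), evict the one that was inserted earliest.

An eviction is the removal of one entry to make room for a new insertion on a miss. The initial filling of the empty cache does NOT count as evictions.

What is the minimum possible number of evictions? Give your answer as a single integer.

Answer: 12

Derivation:
OPT (Belady) simulation (capacity=2):
  1. access lemon: MISS. Cache: [lemon]
  2. access ram: MISS. Cache: [lemon ram]
  3. access lemon: HIT. Next use of lemon: step 7. Cache: [lemon ram]
  4. access lime: MISS, evict lemon (next use: step 7). Cache: [ram lime]
  5. access pig: MISS, evict lime (next use: step 22). Cache: [ram pig]
  6. access ram: HIT. Next use of ram: step 15. Cache: [ram pig]
  7. access lemon: MISS, evict ram (next use: step 15). Cache: [pig lemon]
  8. access pig: HIT. Next use of pig: step 11. Cache: [pig lemon]
  9. access yak: MISS, evict pig (next use: step 11). Cache: [lemon yak]
  10. access lemon: HIT. Next use of lemon: step 13. Cache: [lemon yak]
  11. access pig: MISS, evict yak (next use: step 20). Cache: [lemon pig]
  12. access jay: MISS, evict pig (next use: never). Cache: [lemon jay]
  13. access lemon: HIT. Next use of lemon: never. Cache: [lemon jay]
  14. access jay: HIT. Next use of jay: step 16. Cache: [lemon jay]
  15. access ram: MISS, evict lemon (next use: never). Cache: [jay ram]
  16. access jay: HIT. Next use of jay: step 17. Cache: [jay ram]
  17. access jay: HIT. Next use of jay: step 18. Cache: [jay ram]
  18. access jay: HIT. Next use of jay: step 23. Cache: [jay ram]
  19. access kiwi: MISS, evict ram (next use: never). Cache: [jay kiwi]
  20. access yak: MISS, evict kiwi (next use: never). Cache: [jay yak]
  21. access mango: MISS, evict yak (next use: never). Cache: [jay mango]
  22. access lime: MISS, evict mango (next use: step 28). Cache: [jay lime]
  23. access jay: HIT. Next use of jay: step 24. Cache: [jay lime]
  24. access jay: HIT. Next use of jay: step 27. Cache: [jay lime]
  25. access lime: HIT. Next use of lime: step 26. Cache: [jay lime]
  26. access lime: HIT. Next use of lime: step 29. Cache: [jay lime]
  27. access jay: HIT. Next use of jay: never. Cache: [jay lime]
  28. access mango: MISS, evict jay (next use: never). Cache: [lime mango]
  29. access lime: HIT. Next use of lime: never. Cache: [lime mango]
Total: 15 hits, 14 misses, 12 evictions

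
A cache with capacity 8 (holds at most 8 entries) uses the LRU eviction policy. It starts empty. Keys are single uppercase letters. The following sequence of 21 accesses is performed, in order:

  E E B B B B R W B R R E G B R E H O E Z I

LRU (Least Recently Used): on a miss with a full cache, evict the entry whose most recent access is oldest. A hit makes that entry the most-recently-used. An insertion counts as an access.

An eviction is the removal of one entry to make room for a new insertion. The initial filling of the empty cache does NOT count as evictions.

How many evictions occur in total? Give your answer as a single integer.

LRU simulation (capacity=8):
  1. access E: MISS. Cache (LRU->MRU): [E]
  2. access E: HIT. Cache (LRU->MRU): [E]
  3. access B: MISS. Cache (LRU->MRU): [E B]
  4. access B: HIT. Cache (LRU->MRU): [E B]
  5. access B: HIT. Cache (LRU->MRU): [E B]
  6. access B: HIT. Cache (LRU->MRU): [E B]
  7. access R: MISS. Cache (LRU->MRU): [E B R]
  8. access W: MISS. Cache (LRU->MRU): [E B R W]
  9. access B: HIT. Cache (LRU->MRU): [E R W B]
  10. access R: HIT. Cache (LRU->MRU): [E W B R]
  11. access R: HIT. Cache (LRU->MRU): [E W B R]
  12. access E: HIT. Cache (LRU->MRU): [W B R E]
  13. access G: MISS. Cache (LRU->MRU): [W B R E G]
  14. access B: HIT. Cache (LRU->MRU): [W R E G B]
  15. access R: HIT. Cache (LRU->MRU): [W E G B R]
  16. access E: HIT. Cache (LRU->MRU): [W G B R E]
  17. access H: MISS. Cache (LRU->MRU): [W G B R E H]
  18. access O: MISS. Cache (LRU->MRU): [W G B R E H O]
  19. access E: HIT. Cache (LRU->MRU): [W G B R H O E]
  20. access Z: MISS. Cache (LRU->MRU): [W G B R H O E Z]
  21. access I: MISS, evict W. Cache (LRU->MRU): [G B R H O E Z I]
Total: 12 hits, 9 misses, 1 evictions

Answer: 1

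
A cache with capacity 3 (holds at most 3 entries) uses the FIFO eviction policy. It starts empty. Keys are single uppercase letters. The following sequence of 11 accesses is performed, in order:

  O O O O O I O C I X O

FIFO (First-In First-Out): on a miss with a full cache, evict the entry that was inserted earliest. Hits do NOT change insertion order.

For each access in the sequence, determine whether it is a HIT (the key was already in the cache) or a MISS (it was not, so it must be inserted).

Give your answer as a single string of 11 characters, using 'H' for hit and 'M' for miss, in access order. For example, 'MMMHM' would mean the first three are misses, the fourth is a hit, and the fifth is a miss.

FIFO simulation (capacity=3):
  1. access O: MISS. Cache (old->new): [O]
  2. access O: HIT. Cache (old->new): [O]
  3. access O: HIT. Cache (old->new): [O]
  4. access O: HIT. Cache (old->new): [O]
  5. access O: HIT. Cache (old->new): [O]
  6. access I: MISS. Cache (old->new): [O I]
  7. access O: HIT. Cache (old->new): [O I]
  8. access C: MISS. Cache (old->new): [O I C]
  9. access I: HIT. Cache (old->new): [O I C]
  10. access X: MISS, evict O. Cache (old->new): [I C X]
  11. access O: MISS, evict I. Cache (old->new): [C X O]
Total: 6 hits, 5 misses, 2 evictions

Answer: MHHHHMHMHMM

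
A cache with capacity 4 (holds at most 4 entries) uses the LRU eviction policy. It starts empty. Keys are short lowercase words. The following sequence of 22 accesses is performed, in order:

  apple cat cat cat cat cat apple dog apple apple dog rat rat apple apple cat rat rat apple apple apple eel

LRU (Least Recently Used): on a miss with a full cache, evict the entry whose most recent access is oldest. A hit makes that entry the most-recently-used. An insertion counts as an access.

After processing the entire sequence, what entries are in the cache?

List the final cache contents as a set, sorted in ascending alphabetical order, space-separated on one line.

LRU simulation (capacity=4):
  1. access apple: MISS. Cache (LRU->MRU): [apple]
  2. access cat: MISS. Cache (LRU->MRU): [apple cat]
  3. access cat: HIT. Cache (LRU->MRU): [apple cat]
  4. access cat: HIT. Cache (LRU->MRU): [apple cat]
  5. access cat: HIT. Cache (LRU->MRU): [apple cat]
  6. access cat: HIT. Cache (LRU->MRU): [apple cat]
  7. access apple: HIT. Cache (LRU->MRU): [cat apple]
  8. access dog: MISS. Cache (LRU->MRU): [cat apple dog]
  9. access apple: HIT. Cache (LRU->MRU): [cat dog apple]
  10. access apple: HIT. Cache (LRU->MRU): [cat dog apple]
  11. access dog: HIT. Cache (LRU->MRU): [cat apple dog]
  12. access rat: MISS. Cache (LRU->MRU): [cat apple dog rat]
  13. access rat: HIT. Cache (LRU->MRU): [cat apple dog rat]
  14. access apple: HIT. Cache (LRU->MRU): [cat dog rat apple]
  15. access apple: HIT. Cache (LRU->MRU): [cat dog rat apple]
  16. access cat: HIT. Cache (LRU->MRU): [dog rat apple cat]
  17. access rat: HIT. Cache (LRU->MRU): [dog apple cat rat]
  18. access rat: HIT. Cache (LRU->MRU): [dog apple cat rat]
  19. access apple: HIT. Cache (LRU->MRU): [dog cat rat apple]
  20. access apple: HIT. Cache (LRU->MRU): [dog cat rat apple]
  21. access apple: HIT. Cache (LRU->MRU): [dog cat rat apple]
  22. access eel: MISS, evict dog. Cache (LRU->MRU): [cat rat apple eel]
Total: 17 hits, 5 misses, 1 evictions

Answer: apple cat eel rat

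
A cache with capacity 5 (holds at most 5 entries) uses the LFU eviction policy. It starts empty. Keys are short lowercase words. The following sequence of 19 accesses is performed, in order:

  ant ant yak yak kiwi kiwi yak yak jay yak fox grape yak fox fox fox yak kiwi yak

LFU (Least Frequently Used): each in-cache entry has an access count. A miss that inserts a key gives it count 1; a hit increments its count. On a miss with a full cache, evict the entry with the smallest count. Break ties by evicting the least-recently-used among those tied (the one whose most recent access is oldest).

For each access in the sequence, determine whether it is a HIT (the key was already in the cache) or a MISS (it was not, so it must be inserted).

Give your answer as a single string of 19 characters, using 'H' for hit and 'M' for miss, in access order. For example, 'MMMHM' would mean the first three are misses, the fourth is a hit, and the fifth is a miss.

LFU simulation (capacity=5):
  1. access ant: MISS. Cache: [ant(c=1)]
  2. access ant: HIT, count now 2. Cache: [ant(c=2)]
  3. access yak: MISS. Cache: [yak(c=1) ant(c=2)]
  4. access yak: HIT, count now 2. Cache: [ant(c=2) yak(c=2)]
  5. access kiwi: MISS. Cache: [kiwi(c=1) ant(c=2) yak(c=2)]
  6. access kiwi: HIT, count now 2. Cache: [ant(c=2) yak(c=2) kiwi(c=2)]
  7. access yak: HIT, count now 3. Cache: [ant(c=2) kiwi(c=2) yak(c=3)]
  8. access yak: HIT, count now 4. Cache: [ant(c=2) kiwi(c=2) yak(c=4)]
  9. access jay: MISS. Cache: [jay(c=1) ant(c=2) kiwi(c=2) yak(c=4)]
  10. access yak: HIT, count now 5. Cache: [jay(c=1) ant(c=2) kiwi(c=2) yak(c=5)]
  11. access fox: MISS. Cache: [jay(c=1) fox(c=1) ant(c=2) kiwi(c=2) yak(c=5)]
  12. access grape: MISS, evict jay(c=1). Cache: [fox(c=1) grape(c=1) ant(c=2) kiwi(c=2) yak(c=5)]
  13. access yak: HIT, count now 6. Cache: [fox(c=1) grape(c=1) ant(c=2) kiwi(c=2) yak(c=6)]
  14. access fox: HIT, count now 2. Cache: [grape(c=1) ant(c=2) kiwi(c=2) fox(c=2) yak(c=6)]
  15. access fox: HIT, count now 3. Cache: [grape(c=1) ant(c=2) kiwi(c=2) fox(c=3) yak(c=6)]
  16. access fox: HIT, count now 4. Cache: [grape(c=1) ant(c=2) kiwi(c=2) fox(c=4) yak(c=6)]
  17. access yak: HIT, count now 7. Cache: [grape(c=1) ant(c=2) kiwi(c=2) fox(c=4) yak(c=7)]
  18. access kiwi: HIT, count now 3. Cache: [grape(c=1) ant(c=2) kiwi(c=3) fox(c=4) yak(c=7)]
  19. access yak: HIT, count now 8. Cache: [grape(c=1) ant(c=2) kiwi(c=3) fox(c=4) yak(c=8)]
Total: 13 hits, 6 misses, 1 evictions

Answer: MHMHMHHHMHMMHHHHHHH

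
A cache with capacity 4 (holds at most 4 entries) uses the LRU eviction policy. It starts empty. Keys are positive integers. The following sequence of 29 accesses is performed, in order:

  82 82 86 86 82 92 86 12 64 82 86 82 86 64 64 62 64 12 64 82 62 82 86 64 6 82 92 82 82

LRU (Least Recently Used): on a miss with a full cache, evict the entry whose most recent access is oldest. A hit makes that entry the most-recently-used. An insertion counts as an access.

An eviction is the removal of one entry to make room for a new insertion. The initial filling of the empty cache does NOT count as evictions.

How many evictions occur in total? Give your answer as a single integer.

LRU simulation (capacity=4):
  1. access 82: MISS. Cache (LRU->MRU): [82]
  2. access 82: HIT. Cache (LRU->MRU): [82]
  3. access 86: MISS. Cache (LRU->MRU): [82 86]
  4. access 86: HIT. Cache (LRU->MRU): [82 86]
  5. access 82: HIT. Cache (LRU->MRU): [86 82]
  6. access 92: MISS. Cache (LRU->MRU): [86 82 92]
  7. access 86: HIT. Cache (LRU->MRU): [82 92 86]
  8. access 12: MISS. Cache (LRU->MRU): [82 92 86 12]
  9. access 64: MISS, evict 82. Cache (LRU->MRU): [92 86 12 64]
  10. access 82: MISS, evict 92. Cache (LRU->MRU): [86 12 64 82]
  11. access 86: HIT. Cache (LRU->MRU): [12 64 82 86]
  12. access 82: HIT. Cache (LRU->MRU): [12 64 86 82]
  13. access 86: HIT. Cache (LRU->MRU): [12 64 82 86]
  14. access 64: HIT. Cache (LRU->MRU): [12 82 86 64]
  15. access 64: HIT. Cache (LRU->MRU): [12 82 86 64]
  16. access 62: MISS, evict 12. Cache (LRU->MRU): [82 86 64 62]
  17. access 64: HIT. Cache (LRU->MRU): [82 86 62 64]
  18. access 12: MISS, evict 82. Cache (LRU->MRU): [86 62 64 12]
  19. access 64: HIT. Cache (LRU->MRU): [86 62 12 64]
  20. access 82: MISS, evict 86. Cache (LRU->MRU): [62 12 64 82]
  21. access 62: HIT. Cache (LRU->MRU): [12 64 82 62]
  22. access 82: HIT. Cache (LRU->MRU): [12 64 62 82]
  23. access 86: MISS, evict 12. Cache (LRU->MRU): [64 62 82 86]
  24. access 64: HIT. Cache (LRU->MRU): [62 82 86 64]
  25. access 6: MISS, evict 62. Cache (LRU->MRU): [82 86 64 6]
  26. access 82: HIT. Cache (LRU->MRU): [86 64 6 82]
  27. access 92: MISS, evict 86. Cache (LRU->MRU): [64 6 82 92]
  28. access 82: HIT. Cache (LRU->MRU): [64 6 92 82]
  29. access 82: HIT. Cache (LRU->MRU): [64 6 92 82]
Total: 17 hits, 12 misses, 8 evictions

Answer: 8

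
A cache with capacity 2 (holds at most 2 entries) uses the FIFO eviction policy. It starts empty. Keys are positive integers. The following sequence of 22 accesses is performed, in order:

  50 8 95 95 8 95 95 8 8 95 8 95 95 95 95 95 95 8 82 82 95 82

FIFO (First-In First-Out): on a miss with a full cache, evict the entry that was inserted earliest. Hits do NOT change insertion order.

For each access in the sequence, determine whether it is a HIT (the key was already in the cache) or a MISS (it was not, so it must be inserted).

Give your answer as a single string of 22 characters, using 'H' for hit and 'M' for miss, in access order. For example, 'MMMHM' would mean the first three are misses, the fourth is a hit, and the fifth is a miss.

FIFO simulation (capacity=2):
  1. access 50: MISS. Cache (old->new): [50]
  2. access 8: MISS. Cache (old->new): [50 8]
  3. access 95: MISS, evict 50. Cache (old->new): [8 95]
  4. access 95: HIT. Cache (old->new): [8 95]
  5. access 8: HIT. Cache (old->new): [8 95]
  6. access 95: HIT. Cache (old->new): [8 95]
  7. access 95: HIT. Cache (old->new): [8 95]
  8. access 8: HIT. Cache (old->new): [8 95]
  9. access 8: HIT. Cache (old->new): [8 95]
  10. access 95: HIT. Cache (old->new): [8 95]
  11. access 8: HIT. Cache (old->new): [8 95]
  12. access 95: HIT. Cache (old->new): [8 95]
  13. access 95: HIT. Cache (old->new): [8 95]
  14. access 95: HIT. Cache (old->new): [8 95]
  15. access 95: HIT. Cache (old->new): [8 95]
  16. access 95: HIT. Cache (old->new): [8 95]
  17. access 95: HIT. Cache (old->new): [8 95]
  18. access 8: HIT. Cache (old->new): [8 95]
  19. access 82: MISS, evict 8. Cache (old->new): [95 82]
  20. access 82: HIT. Cache (old->new): [95 82]
  21. access 95: HIT. Cache (old->new): [95 82]
  22. access 82: HIT. Cache (old->new): [95 82]
Total: 18 hits, 4 misses, 2 evictions

Answer: MMMHHHHHHHHHHHHHHHMHHH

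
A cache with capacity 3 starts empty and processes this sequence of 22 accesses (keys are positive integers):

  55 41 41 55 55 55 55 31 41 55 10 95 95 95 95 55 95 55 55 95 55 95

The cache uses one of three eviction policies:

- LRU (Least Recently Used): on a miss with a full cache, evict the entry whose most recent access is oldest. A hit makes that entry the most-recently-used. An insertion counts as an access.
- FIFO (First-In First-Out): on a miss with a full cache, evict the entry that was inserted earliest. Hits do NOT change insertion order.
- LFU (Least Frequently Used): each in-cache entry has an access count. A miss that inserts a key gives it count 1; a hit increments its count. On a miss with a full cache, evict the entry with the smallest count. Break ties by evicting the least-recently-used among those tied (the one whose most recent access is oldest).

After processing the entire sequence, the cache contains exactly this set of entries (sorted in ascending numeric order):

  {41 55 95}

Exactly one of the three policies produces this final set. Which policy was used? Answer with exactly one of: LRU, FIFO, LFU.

Simulating under each policy and comparing final sets:
  LRU: final set = {10 55 95} -> differs
  FIFO: final set = {10 55 95} -> differs
  LFU: final set = {41 55 95} -> MATCHES target
Only LFU produces the target set.

Answer: LFU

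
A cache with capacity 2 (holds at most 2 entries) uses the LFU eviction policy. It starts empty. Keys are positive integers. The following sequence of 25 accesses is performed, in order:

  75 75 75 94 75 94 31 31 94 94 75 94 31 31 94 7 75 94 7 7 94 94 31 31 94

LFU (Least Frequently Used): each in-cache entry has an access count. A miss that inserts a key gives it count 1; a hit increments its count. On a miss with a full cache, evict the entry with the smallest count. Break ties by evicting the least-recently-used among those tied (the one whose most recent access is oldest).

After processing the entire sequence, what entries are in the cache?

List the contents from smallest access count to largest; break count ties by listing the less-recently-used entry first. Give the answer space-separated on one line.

LFU simulation (capacity=2):
  1. access 75: MISS. Cache: [75(c=1)]
  2. access 75: HIT, count now 2. Cache: [75(c=2)]
  3. access 75: HIT, count now 3. Cache: [75(c=3)]
  4. access 94: MISS. Cache: [94(c=1) 75(c=3)]
  5. access 75: HIT, count now 4. Cache: [94(c=1) 75(c=4)]
  6. access 94: HIT, count now 2. Cache: [94(c=2) 75(c=4)]
  7. access 31: MISS, evict 94(c=2). Cache: [31(c=1) 75(c=4)]
  8. access 31: HIT, count now 2. Cache: [31(c=2) 75(c=4)]
  9. access 94: MISS, evict 31(c=2). Cache: [94(c=1) 75(c=4)]
  10. access 94: HIT, count now 2. Cache: [94(c=2) 75(c=4)]
  11. access 75: HIT, count now 5. Cache: [94(c=2) 75(c=5)]
  12. access 94: HIT, count now 3. Cache: [94(c=3) 75(c=5)]
  13. access 31: MISS, evict 94(c=3). Cache: [31(c=1) 75(c=5)]
  14. access 31: HIT, count now 2. Cache: [31(c=2) 75(c=5)]
  15. access 94: MISS, evict 31(c=2). Cache: [94(c=1) 75(c=5)]
  16. access 7: MISS, evict 94(c=1). Cache: [7(c=1) 75(c=5)]
  17. access 75: HIT, count now 6. Cache: [7(c=1) 75(c=6)]
  18. access 94: MISS, evict 7(c=1). Cache: [94(c=1) 75(c=6)]
  19. access 7: MISS, evict 94(c=1). Cache: [7(c=1) 75(c=6)]
  20. access 7: HIT, count now 2. Cache: [7(c=2) 75(c=6)]
  21. access 94: MISS, evict 7(c=2). Cache: [94(c=1) 75(c=6)]
  22. access 94: HIT, count now 2. Cache: [94(c=2) 75(c=6)]
  23. access 31: MISS, evict 94(c=2). Cache: [31(c=1) 75(c=6)]
  24. access 31: HIT, count now 2. Cache: [31(c=2) 75(c=6)]
  25. access 94: MISS, evict 31(c=2). Cache: [94(c=1) 75(c=6)]
Total: 13 hits, 12 misses, 10 evictions

Answer: 94 75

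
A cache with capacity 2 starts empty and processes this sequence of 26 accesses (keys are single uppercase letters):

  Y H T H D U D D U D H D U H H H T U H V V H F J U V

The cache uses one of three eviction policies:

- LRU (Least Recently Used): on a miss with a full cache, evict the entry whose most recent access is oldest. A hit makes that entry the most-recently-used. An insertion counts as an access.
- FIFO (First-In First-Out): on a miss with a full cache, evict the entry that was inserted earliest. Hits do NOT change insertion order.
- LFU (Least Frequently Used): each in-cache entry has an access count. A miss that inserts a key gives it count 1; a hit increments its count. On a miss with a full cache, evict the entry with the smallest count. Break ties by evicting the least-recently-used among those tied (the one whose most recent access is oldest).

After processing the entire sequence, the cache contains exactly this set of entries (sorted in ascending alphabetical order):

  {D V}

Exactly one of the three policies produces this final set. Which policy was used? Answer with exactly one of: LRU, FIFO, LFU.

Answer: LFU

Derivation:
Simulating under each policy and comparing final sets:
  LRU: final set = {U V} -> differs
  FIFO: final set = {U V} -> differs
  LFU: final set = {D V} -> MATCHES target
Only LFU produces the target set.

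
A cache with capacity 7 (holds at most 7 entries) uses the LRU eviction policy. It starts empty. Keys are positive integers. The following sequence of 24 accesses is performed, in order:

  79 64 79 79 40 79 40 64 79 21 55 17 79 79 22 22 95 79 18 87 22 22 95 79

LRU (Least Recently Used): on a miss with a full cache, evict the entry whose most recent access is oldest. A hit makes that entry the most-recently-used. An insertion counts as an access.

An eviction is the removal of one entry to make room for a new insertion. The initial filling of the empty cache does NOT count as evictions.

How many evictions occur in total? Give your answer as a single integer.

Answer: 3

Derivation:
LRU simulation (capacity=7):
  1. access 79: MISS. Cache (LRU->MRU): [79]
  2. access 64: MISS. Cache (LRU->MRU): [79 64]
  3. access 79: HIT. Cache (LRU->MRU): [64 79]
  4. access 79: HIT. Cache (LRU->MRU): [64 79]
  5. access 40: MISS. Cache (LRU->MRU): [64 79 40]
  6. access 79: HIT. Cache (LRU->MRU): [64 40 79]
  7. access 40: HIT. Cache (LRU->MRU): [64 79 40]
  8. access 64: HIT. Cache (LRU->MRU): [79 40 64]
  9. access 79: HIT. Cache (LRU->MRU): [40 64 79]
  10. access 21: MISS. Cache (LRU->MRU): [40 64 79 21]
  11. access 55: MISS. Cache (LRU->MRU): [40 64 79 21 55]
  12. access 17: MISS. Cache (LRU->MRU): [40 64 79 21 55 17]
  13. access 79: HIT. Cache (LRU->MRU): [40 64 21 55 17 79]
  14. access 79: HIT. Cache (LRU->MRU): [40 64 21 55 17 79]
  15. access 22: MISS. Cache (LRU->MRU): [40 64 21 55 17 79 22]
  16. access 22: HIT. Cache (LRU->MRU): [40 64 21 55 17 79 22]
  17. access 95: MISS, evict 40. Cache (LRU->MRU): [64 21 55 17 79 22 95]
  18. access 79: HIT. Cache (LRU->MRU): [64 21 55 17 22 95 79]
  19. access 18: MISS, evict 64. Cache (LRU->MRU): [21 55 17 22 95 79 18]
  20. access 87: MISS, evict 21. Cache (LRU->MRU): [55 17 22 95 79 18 87]
  21. access 22: HIT. Cache (LRU->MRU): [55 17 95 79 18 87 22]
  22. access 22: HIT. Cache (LRU->MRU): [55 17 95 79 18 87 22]
  23. access 95: HIT. Cache (LRU->MRU): [55 17 79 18 87 22 95]
  24. access 79: HIT. Cache (LRU->MRU): [55 17 18 87 22 95 79]
Total: 14 hits, 10 misses, 3 evictions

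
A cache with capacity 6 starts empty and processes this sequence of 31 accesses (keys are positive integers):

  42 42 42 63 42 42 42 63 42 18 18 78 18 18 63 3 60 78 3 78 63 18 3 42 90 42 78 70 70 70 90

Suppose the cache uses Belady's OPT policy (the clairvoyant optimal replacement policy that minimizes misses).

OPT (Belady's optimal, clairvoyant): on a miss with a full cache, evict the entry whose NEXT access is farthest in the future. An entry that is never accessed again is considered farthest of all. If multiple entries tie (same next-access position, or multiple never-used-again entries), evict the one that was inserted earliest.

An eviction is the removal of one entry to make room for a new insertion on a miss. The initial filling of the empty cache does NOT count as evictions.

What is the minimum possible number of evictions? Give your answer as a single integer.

Answer: 2

Derivation:
OPT (Belady) simulation (capacity=6):
  1. access 42: MISS. Cache: [42]
  2. access 42: HIT. Next use of 42: step 3. Cache: [42]
  3. access 42: HIT. Next use of 42: step 5. Cache: [42]
  4. access 63: MISS. Cache: [42 63]
  5. access 42: HIT. Next use of 42: step 6. Cache: [42 63]
  6. access 42: HIT. Next use of 42: step 7. Cache: [42 63]
  7. access 42: HIT. Next use of 42: step 9. Cache: [42 63]
  8. access 63: HIT. Next use of 63: step 15. Cache: [42 63]
  9. access 42: HIT. Next use of 42: step 24. Cache: [42 63]
  10. access 18: MISS. Cache: [42 63 18]
  11. access 18: HIT. Next use of 18: step 13. Cache: [42 63 18]
  12. access 78: MISS. Cache: [42 63 18 78]
  13. access 18: HIT. Next use of 18: step 14. Cache: [42 63 18 78]
  14. access 18: HIT. Next use of 18: step 22. Cache: [42 63 18 78]
  15. access 63: HIT. Next use of 63: step 21. Cache: [42 63 18 78]
  16. access 3: MISS. Cache: [42 63 18 78 3]
  17. access 60: MISS. Cache: [42 63 18 78 3 60]
  18. access 78: HIT. Next use of 78: step 20. Cache: [42 63 18 78 3 60]
  19. access 3: HIT. Next use of 3: step 23. Cache: [42 63 18 78 3 60]
  20. access 78: HIT. Next use of 78: step 27. Cache: [42 63 18 78 3 60]
  21. access 63: HIT. Next use of 63: never. Cache: [42 63 18 78 3 60]
  22. access 18: HIT. Next use of 18: never. Cache: [42 63 18 78 3 60]
  23. access 3: HIT. Next use of 3: never. Cache: [42 63 18 78 3 60]
  24. access 42: HIT. Next use of 42: step 26. Cache: [42 63 18 78 3 60]
  25. access 90: MISS, evict 63 (next use: never). Cache: [42 18 78 3 60 90]
  26. access 42: HIT. Next use of 42: never. Cache: [42 18 78 3 60 90]
  27. access 78: HIT. Next use of 78: never. Cache: [42 18 78 3 60 90]
  28. access 70: MISS, evict 42 (next use: never). Cache: [18 78 3 60 90 70]
  29. access 70: HIT. Next use of 70: step 30. Cache: [18 78 3 60 90 70]
  30. access 70: HIT. Next use of 70: never. Cache: [18 78 3 60 90 70]
  31. access 90: HIT. Next use of 90: never. Cache: [18 78 3 60 90 70]
Total: 23 hits, 8 misses, 2 evictions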